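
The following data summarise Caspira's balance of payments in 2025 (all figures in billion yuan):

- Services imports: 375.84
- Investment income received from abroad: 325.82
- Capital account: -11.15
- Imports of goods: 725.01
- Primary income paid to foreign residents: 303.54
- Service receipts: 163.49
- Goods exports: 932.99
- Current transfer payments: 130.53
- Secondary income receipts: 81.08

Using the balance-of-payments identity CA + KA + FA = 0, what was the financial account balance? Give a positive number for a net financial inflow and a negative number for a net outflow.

42.69

Goods balance = 932.99 - 725.01 = 207.98
Services balance = 163.49 - 375.84 = -212.35
Trade balance (goods + services) = 207.98 + (-212.35) = -4.37
Net primary income = 325.82 - 303.54 = 22.28
Net secondary income = 81.08 - 130.53 = -49.45
Current account = -4.37 + 22.28 + (-49.45) = -31.54
Financial account = -(-31.54 + (-11.15)) = 42.69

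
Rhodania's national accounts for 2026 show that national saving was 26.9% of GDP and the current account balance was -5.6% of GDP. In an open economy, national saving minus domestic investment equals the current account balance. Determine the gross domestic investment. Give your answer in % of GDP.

I = S - CA = 26.9 - (-5.6) = 32.5

32.5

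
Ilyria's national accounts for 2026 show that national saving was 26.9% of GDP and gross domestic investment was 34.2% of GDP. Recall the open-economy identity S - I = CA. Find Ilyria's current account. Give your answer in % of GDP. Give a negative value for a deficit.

-7.3

S - I = CA (net lending to the rest of the world).
CA = S - I = 26.9 - 34.2 = -7.3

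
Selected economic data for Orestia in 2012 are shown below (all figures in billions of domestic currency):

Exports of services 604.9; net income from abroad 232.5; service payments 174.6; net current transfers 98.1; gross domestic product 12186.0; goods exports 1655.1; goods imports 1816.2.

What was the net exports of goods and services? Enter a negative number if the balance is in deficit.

Goods balance = 1655.1 - 1816.2 = -161.1
Services balance = 604.9 - 174.6 = 430.3
Trade balance (goods + services) = -161.1 + 430.3 = 269.2

269.2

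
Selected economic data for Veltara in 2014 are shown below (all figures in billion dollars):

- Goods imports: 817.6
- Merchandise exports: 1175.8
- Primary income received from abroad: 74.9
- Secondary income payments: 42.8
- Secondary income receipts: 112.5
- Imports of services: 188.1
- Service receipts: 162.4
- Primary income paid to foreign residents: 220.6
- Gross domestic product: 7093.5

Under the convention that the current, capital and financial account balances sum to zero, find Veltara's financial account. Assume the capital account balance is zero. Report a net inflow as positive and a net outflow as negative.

-256.5

Goods balance = 1175.8 - 817.6 = 358.2
Services balance = 162.4 - 188.1 = -25.7
Trade balance (goods + services) = 358.2 + (-25.7) = 332.5
Net primary income = 74.9 - 220.6 = -145.7
Net secondary income = 112.5 - 42.8 = 69.7
Current account = 332.5 + (-145.7) + 69.7 = 256.5
Financial account = -(256.5) = -256.5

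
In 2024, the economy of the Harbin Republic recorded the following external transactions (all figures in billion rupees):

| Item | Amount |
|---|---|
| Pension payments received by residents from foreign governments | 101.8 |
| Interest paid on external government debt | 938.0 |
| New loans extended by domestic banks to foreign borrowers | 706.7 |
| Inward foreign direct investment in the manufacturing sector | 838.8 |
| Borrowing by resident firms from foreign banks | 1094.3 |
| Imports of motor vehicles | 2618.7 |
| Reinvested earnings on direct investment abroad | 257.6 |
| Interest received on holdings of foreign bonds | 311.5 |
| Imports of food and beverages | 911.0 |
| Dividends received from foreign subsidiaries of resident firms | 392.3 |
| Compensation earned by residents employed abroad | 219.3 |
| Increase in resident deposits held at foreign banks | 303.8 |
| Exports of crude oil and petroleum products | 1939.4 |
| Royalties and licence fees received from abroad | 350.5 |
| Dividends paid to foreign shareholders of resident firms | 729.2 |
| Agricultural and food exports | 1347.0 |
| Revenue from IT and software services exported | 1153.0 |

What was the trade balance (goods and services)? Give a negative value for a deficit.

1260.2

Goods: -2618.7 + 1347.0 + 1939.4 - 911.0 = -243.3
Services: 350.5 + 1153.0 = 1503.5
Trade balance = -243.3 + 1503.5 = 1260.2
(Excluded from the trade balance — secondary income: pension payments received by residents from foreign governments 101.8; primary income: interest paid on external government debt 938.0, reinvested earnings on direct investment abroad 257.6, interest received on holdings of foreign bonds 311.5, dividends received from foreign subsidiaries of resident firms 392.3, compensation earned by residents employed abroad 219.3, dividends paid to foreign shareholders of resident firms 729.2; financial account: new loans extended by domestic banks to foreign borrowers 706.7, inward foreign direct investment in the manufacturing sector 838.8, borrowing by resident firms from foreign banks 1094.3, increase in resident deposits held at foreign banks 303.8.)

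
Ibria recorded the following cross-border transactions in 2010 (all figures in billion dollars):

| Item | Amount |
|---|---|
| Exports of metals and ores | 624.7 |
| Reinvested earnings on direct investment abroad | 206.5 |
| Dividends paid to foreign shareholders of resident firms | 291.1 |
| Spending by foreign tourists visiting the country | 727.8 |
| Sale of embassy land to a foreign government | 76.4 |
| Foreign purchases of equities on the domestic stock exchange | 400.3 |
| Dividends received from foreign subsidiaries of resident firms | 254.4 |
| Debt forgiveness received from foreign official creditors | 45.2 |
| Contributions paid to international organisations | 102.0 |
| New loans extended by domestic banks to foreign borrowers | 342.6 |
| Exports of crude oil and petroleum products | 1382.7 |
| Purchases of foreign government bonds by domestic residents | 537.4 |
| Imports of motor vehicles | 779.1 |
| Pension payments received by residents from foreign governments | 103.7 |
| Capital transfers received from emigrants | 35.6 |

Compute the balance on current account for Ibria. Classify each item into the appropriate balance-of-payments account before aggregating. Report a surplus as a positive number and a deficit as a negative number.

Goods: 624.7 + 1382.7 - 779.1 = 1228.3
Services: 727.8
Primary income: -291.1 + 206.5 + 254.4 = 169.8
Secondary income: 103.7 - 102.0 = 1.7
Current account = 1228.3 + 727.8 + 169.8 + 1.7 = 2127.6
(Excluded from the current account — capital account: sale of embassy land to a foreign government 76.4, debt forgiveness received from foreign official creditors 45.2, capital transfers received from emigrants 35.6; financial account: foreign purchases of equities on the domestic stock exchange 400.3, new loans extended by domestic banks to foreign borrowers 342.6, purchases of foreign government bonds by domestic residents 537.4.)

2127.6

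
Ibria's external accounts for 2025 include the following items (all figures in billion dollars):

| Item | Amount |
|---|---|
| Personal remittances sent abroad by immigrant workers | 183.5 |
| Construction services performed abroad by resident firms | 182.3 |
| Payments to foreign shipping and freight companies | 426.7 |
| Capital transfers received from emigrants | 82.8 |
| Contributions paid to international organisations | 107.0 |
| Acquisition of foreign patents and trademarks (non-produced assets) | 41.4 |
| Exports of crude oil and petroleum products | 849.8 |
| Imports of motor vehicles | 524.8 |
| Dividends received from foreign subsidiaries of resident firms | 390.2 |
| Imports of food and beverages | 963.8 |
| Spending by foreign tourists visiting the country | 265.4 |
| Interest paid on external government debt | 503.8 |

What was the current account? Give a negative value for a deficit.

Goods: -524.8 - 963.8 + 849.8 = -638.8
Services: 182.3 - 426.7 + 265.4 = 21.0
Primary income: -503.8 + 390.2 = -113.6
Secondary income: -107.0 - 183.5 = -290.5
Current account = (-638.8) + 21.0 + (-113.6) + (-290.5) = -1021.9
(Excluded from the current account — capital account: capital transfers received from emigrants 82.8, acquisition of foreign patents and trademarks (non-produced assets) 41.4.)

-1021.9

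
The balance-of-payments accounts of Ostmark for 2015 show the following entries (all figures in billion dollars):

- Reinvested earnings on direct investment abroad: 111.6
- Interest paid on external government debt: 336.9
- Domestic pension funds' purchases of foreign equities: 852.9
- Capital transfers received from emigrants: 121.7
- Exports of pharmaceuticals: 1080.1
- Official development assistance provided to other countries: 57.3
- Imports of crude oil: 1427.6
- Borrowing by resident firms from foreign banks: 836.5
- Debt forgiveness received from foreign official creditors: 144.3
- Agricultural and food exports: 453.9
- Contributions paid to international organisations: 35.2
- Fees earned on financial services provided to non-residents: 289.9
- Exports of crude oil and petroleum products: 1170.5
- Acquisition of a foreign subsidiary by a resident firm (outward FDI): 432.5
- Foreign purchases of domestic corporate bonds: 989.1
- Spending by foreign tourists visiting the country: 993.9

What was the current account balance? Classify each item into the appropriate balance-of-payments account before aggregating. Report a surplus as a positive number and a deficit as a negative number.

Goods: 453.9 - 1427.6 + 1080.1 + 1170.5 = 1276.9
Services: 289.9 + 993.9 = 1283.8
Primary income: 111.6 - 336.9 = -225.3
Secondary income: -35.2 - 57.3 = -92.5
Current account = 1276.9 + 1283.8 + (-225.3) + (-92.5) = 2242.9
(Excluded from the current account — financial account: domestic pension funds' purchases of foreign equities 852.9, borrowing by resident firms from foreign banks 836.5, acquisition of a foreign subsidiary by a resident firm (outward FDI) 432.5, foreign purchases of domestic corporate bonds 989.1; capital account: capital transfers received from emigrants 121.7, debt forgiveness received from foreign official creditors 144.3.)

2242.9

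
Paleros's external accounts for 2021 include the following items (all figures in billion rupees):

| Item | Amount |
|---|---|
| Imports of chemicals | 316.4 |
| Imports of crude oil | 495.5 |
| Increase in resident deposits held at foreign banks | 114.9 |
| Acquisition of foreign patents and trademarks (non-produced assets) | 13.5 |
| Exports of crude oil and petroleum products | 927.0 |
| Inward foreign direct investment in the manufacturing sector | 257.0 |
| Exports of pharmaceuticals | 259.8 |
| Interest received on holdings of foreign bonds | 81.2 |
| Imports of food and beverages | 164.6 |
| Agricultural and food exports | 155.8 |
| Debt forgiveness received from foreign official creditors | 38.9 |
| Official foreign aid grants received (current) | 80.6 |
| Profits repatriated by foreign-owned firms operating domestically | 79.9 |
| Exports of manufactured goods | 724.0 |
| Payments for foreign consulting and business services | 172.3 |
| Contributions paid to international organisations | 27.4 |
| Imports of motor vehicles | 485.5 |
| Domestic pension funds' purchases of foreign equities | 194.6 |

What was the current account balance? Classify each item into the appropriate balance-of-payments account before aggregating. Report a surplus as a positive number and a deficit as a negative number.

486.8

Goods: 155.8 - 495.5 + 724.0 + 927.0 - 316.4 - 164.6 - 485.5 + 259.8 = 604.6
Services: -172.3
Primary income: 81.2 - 79.9 = 1.3
Secondary income: 80.6 - 27.4 = 53.2
Current account = 604.6 + (-172.3) + 1.3 + 53.2 = 486.8
(Excluded from the current account — financial account: increase in resident deposits held at foreign banks 114.9, inward foreign direct investment in the manufacturing sector 257.0, domestic pension funds' purchases of foreign equities 194.6; capital account: acquisition of foreign patents and trademarks (non-produced assets) 13.5, debt forgiveness received from foreign official creditors 38.9.)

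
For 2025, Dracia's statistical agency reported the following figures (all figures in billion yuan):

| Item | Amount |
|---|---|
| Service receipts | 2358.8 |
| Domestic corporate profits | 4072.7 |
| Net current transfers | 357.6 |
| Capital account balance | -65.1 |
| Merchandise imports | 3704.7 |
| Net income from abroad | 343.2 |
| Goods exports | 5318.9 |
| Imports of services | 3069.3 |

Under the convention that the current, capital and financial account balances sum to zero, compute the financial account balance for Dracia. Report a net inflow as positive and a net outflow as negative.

Goods balance = 5318.9 - 3704.7 = 1614.2
Services balance = 2358.8 - 3069.3 = -710.5
Trade balance (goods + services) = 1614.2 + (-710.5) = 903.7
Net primary income = 343.2
Net secondary income = 357.6
Current account = 903.7 + 343.2 + 357.6 = 1604.5
Financial account = -(1604.5 + (-65.1)) = -1539.4

-1539.4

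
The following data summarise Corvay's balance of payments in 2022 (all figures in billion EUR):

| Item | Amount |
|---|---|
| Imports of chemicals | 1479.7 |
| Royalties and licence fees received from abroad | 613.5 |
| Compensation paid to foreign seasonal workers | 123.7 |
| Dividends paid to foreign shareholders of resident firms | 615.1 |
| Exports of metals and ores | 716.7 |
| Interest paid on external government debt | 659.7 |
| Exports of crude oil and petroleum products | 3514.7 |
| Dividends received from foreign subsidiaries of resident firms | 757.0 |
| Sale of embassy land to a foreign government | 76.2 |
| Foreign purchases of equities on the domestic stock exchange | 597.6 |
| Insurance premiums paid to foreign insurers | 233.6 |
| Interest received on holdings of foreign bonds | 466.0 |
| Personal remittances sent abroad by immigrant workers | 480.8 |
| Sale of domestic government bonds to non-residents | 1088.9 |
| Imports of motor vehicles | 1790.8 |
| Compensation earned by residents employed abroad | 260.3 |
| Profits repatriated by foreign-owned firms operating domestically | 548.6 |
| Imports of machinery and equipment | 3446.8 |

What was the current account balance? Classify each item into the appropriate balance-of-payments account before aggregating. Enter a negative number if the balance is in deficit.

Goods: 3514.7 - 1479.7 + 716.7 - 1790.8 - 3446.8 = -2485.9
Services: 613.5 - 233.6 = 379.9
Primary income: 260.3 - 615.1 + 757.0 - 123.7 - 659.7 - 548.6 + 466.0 = -463.8
Secondary income: -480.8
Current account = (-2485.9) + 379.9 + (-463.8) + (-480.8) = -3050.6
(Excluded from the current account — capital account: sale of embassy land to a foreign government 76.2; financial account: foreign purchases of equities on the domestic stock exchange 597.6, sale of domestic government bonds to non-residents 1088.9.)

-3050.6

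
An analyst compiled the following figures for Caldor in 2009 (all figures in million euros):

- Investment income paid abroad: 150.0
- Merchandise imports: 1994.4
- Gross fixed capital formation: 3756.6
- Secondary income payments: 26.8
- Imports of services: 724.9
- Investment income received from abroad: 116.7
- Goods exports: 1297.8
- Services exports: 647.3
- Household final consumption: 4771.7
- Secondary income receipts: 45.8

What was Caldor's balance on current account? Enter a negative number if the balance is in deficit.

-788.5

Goods balance = 1297.8 - 1994.4 = -696.6
Services balance = 647.3 - 724.9 = -77.6
Trade balance (goods + services) = -696.6 + (-77.6) = -774.2
Net primary income = 116.7 - 150.0 = -33.3
Net secondary income = 45.8 - 26.8 = 19.0
Current account = -774.2 + (-33.3) + 19.0 = -788.5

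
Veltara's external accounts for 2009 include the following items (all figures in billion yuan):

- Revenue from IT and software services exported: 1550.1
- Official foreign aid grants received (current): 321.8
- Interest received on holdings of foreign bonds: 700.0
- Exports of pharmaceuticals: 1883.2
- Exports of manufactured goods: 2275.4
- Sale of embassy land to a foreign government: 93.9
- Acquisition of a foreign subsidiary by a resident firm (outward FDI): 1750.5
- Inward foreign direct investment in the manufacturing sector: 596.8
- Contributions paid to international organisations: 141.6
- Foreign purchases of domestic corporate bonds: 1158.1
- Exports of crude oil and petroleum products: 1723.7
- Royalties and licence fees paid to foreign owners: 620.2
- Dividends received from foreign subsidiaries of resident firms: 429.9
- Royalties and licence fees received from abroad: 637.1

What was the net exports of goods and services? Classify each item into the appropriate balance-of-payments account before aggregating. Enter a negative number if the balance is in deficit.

Goods: 2275.4 + 1883.2 + 1723.7 = 5882.3
Services: 1550.1 + 637.1 - 620.2 = 1567.0
Trade balance = 5882.3 + 1567.0 = 7449.3
(Excluded from the trade balance — secondary income: official foreign aid grants received (current) 321.8, contributions paid to international organisations 141.6; primary income: interest received on holdings of foreign bonds 700.0, dividends received from foreign subsidiaries of resident firms 429.9; capital account: sale of embassy land to a foreign government 93.9; financial account: acquisition of a foreign subsidiary by a resident firm (outward FDI) 1750.5, inward foreign direct investment in the manufacturing sector 596.8, foreign purchases of domestic corporate bonds 1158.1.)

7449.3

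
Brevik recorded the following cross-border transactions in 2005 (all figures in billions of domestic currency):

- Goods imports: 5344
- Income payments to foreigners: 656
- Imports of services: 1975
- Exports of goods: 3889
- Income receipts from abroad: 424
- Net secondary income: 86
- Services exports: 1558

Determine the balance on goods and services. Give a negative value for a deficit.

-1872

Goods balance = 3889 - 5344 = -1455
Services balance = 1558 - 1975 = -417
Trade balance (goods + services) = -1455 + (-417) = -1872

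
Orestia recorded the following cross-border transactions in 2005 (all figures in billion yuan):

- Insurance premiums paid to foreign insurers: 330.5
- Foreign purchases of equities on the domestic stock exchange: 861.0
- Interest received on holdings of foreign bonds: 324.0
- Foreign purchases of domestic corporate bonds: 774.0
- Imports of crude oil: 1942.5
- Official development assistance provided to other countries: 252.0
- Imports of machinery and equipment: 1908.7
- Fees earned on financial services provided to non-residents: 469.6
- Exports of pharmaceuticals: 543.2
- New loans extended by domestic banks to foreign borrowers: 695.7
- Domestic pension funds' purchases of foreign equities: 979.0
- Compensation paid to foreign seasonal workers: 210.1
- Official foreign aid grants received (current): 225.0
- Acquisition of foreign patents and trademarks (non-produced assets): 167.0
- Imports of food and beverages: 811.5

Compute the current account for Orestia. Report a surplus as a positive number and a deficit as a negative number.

Goods: 543.2 - 1908.7 - 811.5 - 1942.5 = -4119.5
Services: -330.5 + 469.6 = 139.1
Primary income: 324.0 - 210.1 = 113.9
Secondary income: -252.0 + 225.0 = -27.0
Current account = (-4119.5) + 139.1 + 113.9 + (-27.0) = -3893.5
(Excluded from the current account — financial account: foreign purchases of equities on the domestic stock exchange 861.0, foreign purchases of domestic corporate bonds 774.0, new loans extended by domestic banks to foreign borrowers 695.7, domestic pension funds' purchases of foreign equities 979.0; capital account: acquisition of foreign patents and trademarks (non-produced assets) 167.0.)

-3893.5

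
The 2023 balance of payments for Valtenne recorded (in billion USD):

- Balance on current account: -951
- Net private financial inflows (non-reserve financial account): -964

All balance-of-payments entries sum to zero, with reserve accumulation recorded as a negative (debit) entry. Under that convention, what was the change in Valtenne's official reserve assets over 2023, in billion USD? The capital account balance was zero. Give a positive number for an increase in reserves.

Official reserve transactions balance = -((-951) + (-964)) = 1915
An accumulation of reserves is recorded as a debit (negative entry), so the change in the stock of reserves is the negative of that balance.
Change in official reserves = -(1915) = -1915

-1915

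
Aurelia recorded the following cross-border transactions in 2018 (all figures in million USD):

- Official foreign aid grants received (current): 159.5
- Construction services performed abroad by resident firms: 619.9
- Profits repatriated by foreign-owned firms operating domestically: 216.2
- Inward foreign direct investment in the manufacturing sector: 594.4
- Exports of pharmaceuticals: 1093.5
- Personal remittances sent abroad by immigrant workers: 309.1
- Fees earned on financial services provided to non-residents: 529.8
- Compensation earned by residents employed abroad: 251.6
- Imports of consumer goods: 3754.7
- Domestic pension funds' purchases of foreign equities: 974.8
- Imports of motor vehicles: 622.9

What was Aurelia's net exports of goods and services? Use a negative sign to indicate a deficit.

Goods: 1093.5 - 3754.7 - 622.9 = -3284.1
Services: 619.9 + 529.8 = 1149.7
Trade balance = -3284.1 + 1149.7 = -2134.4
(Excluded from the trade balance — secondary income: official foreign aid grants received (current) 159.5, personal remittances sent abroad by immigrant workers 309.1; primary income: profits repatriated by foreign-owned firms operating domestically 216.2, compensation earned by residents employed abroad 251.6; financial account: inward foreign direct investment in the manufacturing sector 594.4, domestic pension funds' purchases of foreign equities 974.8.)

-2134.4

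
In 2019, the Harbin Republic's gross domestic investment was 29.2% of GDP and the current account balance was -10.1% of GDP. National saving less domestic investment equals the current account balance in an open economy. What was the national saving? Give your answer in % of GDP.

S = I + CA = 29.2 + (-10.1) = 19.1

19.1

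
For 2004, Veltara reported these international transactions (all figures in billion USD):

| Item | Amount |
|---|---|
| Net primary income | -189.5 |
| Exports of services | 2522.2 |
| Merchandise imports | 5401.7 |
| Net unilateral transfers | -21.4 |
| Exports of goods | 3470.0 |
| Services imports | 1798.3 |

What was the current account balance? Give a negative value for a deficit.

-1418.7

Goods balance = 3470.0 - 5401.7 = -1931.7
Services balance = 2522.2 - 1798.3 = 723.9
Trade balance (goods + services) = -1931.7 + 723.9 = -1207.8
Net primary income = -189.5
Net secondary income = -21.4
Current account = -1207.8 + (-189.5) + (-21.4) = -1418.7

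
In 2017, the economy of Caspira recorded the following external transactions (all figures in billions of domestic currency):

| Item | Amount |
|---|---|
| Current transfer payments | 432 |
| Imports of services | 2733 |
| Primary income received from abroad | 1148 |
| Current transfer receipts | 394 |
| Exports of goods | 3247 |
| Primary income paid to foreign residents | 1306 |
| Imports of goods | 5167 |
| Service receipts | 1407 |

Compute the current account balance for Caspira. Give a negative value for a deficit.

-3442

Goods balance = 3247 - 5167 = -1920
Services balance = 1407 - 2733 = -1326
Trade balance (goods + services) = -1920 + (-1326) = -3246
Net primary income = 1148 - 1306 = -158
Net secondary income = 394 - 432 = -38
Current account = -3246 + (-158) + (-38) = -3442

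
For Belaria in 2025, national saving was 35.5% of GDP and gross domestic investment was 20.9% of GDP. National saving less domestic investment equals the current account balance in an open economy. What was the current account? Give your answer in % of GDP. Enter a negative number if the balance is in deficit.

14.6

S - I = CA (net lending to the rest of the world).
CA = S - I = 35.5 - 20.9 = 14.6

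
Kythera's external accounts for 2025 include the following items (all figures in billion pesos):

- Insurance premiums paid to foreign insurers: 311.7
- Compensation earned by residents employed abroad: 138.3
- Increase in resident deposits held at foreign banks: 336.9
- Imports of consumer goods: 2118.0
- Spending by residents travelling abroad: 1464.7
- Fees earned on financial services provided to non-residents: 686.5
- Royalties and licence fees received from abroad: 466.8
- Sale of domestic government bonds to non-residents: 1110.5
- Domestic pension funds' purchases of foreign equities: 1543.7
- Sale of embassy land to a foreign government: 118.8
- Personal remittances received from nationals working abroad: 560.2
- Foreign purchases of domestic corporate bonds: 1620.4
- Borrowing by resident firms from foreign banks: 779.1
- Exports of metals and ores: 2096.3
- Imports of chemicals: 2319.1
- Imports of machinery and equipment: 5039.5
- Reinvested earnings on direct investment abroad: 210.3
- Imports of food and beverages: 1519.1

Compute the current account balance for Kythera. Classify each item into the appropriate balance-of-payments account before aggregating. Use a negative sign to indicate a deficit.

Goods: 2096.3 - 1519.1 - 2319.1 - 2118.0 - 5039.5 = -8899.4
Services: -1464.7 - 311.7 + 686.5 + 466.8 = -623.1
Primary income: 210.3 + 138.3 = 348.6
Secondary income: 560.2
Current account = (-8899.4) + (-623.1) + 348.6 + 560.2 = -8613.7
(Excluded from the current account — financial account: increase in resident deposits held at foreign banks 336.9, sale of domestic government bonds to non-residents 1110.5, domestic pension funds' purchases of foreign equities 1543.7, foreign purchases of domestic corporate bonds 1620.4, borrowing by resident firms from foreign banks 779.1; capital account: sale of embassy land to a foreign government 118.8.)

-8613.7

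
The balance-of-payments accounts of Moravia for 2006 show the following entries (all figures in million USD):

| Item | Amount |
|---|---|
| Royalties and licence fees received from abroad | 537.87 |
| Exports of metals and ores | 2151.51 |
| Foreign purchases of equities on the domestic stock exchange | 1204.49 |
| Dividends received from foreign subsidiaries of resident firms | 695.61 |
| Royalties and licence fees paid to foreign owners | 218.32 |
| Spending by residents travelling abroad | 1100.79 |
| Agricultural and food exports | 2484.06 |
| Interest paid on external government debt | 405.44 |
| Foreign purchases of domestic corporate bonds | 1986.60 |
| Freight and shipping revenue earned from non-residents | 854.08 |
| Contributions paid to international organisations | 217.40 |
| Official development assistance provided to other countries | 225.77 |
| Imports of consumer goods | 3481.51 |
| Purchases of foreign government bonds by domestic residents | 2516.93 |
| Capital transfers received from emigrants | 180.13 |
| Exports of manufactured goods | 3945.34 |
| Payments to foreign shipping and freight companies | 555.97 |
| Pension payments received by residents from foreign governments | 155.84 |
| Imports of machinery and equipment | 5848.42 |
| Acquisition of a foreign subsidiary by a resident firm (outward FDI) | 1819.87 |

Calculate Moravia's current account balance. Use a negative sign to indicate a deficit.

Goods: 2484.06 + 2151.51 - 5848.42 - 3481.51 + 3945.34 = -749.02
Services: -218.32 + 537.87 - 555.97 - 1100.79 + 854.08 = -483.13
Primary income: -405.44 + 695.61 = 290.17
Secondary income: -217.40 + 155.84 - 225.77 = -287.33
Current account = (-749.02) + (-483.13) + 290.17 + (-287.33) = -1229.31
(Excluded from the current account — financial account: foreign purchases of equities on the domestic stock exchange 1204.49, foreign purchases of domestic corporate bonds 1986.60, purchases of foreign government bonds by domestic residents 2516.93, acquisition of a foreign subsidiary by a resident firm (outward FDI) 1819.87; capital account: capital transfers received from emigrants 180.13.)

-1229.31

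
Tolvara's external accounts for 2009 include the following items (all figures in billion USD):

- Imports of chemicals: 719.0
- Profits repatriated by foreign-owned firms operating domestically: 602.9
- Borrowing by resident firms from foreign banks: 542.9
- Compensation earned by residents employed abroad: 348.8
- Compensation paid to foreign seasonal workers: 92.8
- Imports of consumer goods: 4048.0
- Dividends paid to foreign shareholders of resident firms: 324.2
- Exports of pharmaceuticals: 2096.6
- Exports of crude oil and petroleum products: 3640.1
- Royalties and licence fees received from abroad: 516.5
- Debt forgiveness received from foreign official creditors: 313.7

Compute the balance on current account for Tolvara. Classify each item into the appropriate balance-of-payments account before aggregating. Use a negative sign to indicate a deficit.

815.1

Goods: 2096.6 - 719.0 - 4048.0 + 3640.1 = 969.7
Services: 516.5
Primary income: 348.8 - 324.2 - 92.8 - 602.9 = -671.1
Current account = 969.7 + 516.5 + (-671.1) = 815.1
(Excluded from the current account — financial account: borrowing by resident firms from foreign banks 542.9; capital account: debt forgiveness received from foreign official creditors 313.7.)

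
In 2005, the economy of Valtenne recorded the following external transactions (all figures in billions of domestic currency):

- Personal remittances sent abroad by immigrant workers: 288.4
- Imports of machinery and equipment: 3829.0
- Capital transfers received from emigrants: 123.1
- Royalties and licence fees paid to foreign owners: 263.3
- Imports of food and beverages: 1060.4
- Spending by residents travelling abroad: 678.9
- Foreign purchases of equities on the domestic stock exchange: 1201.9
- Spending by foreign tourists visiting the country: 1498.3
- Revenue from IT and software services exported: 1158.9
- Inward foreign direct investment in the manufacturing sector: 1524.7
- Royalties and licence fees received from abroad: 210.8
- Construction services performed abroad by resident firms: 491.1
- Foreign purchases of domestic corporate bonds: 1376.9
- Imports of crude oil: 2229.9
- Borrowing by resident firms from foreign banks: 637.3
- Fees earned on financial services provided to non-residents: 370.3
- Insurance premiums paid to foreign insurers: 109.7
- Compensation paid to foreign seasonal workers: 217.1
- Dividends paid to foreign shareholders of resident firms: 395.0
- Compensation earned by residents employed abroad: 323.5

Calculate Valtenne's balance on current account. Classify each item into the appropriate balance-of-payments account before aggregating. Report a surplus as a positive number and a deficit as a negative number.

-5018.8

Goods: -1060.4 - 3829.0 - 2229.9 = -7119.3
Services: 1498.3 + 370.3 + 210.8 + 491.1 - 263.3 - 109.7 - 678.9 + 1158.9 = 2677.5
Primary income: 323.5 - 217.1 - 395.0 = -288.6
Secondary income: -288.4
Current account = (-7119.3) + 2677.5 + (-288.6) + (-288.4) = -5018.8
(Excluded from the current account — capital account: capital transfers received from emigrants 123.1; financial account: foreign purchases of equities on the domestic stock exchange 1201.9, inward foreign direct investment in the manufacturing sector 1524.7, foreign purchases of domestic corporate bonds 1376.9, borrowing by resident firms from foreign banks 637.3.)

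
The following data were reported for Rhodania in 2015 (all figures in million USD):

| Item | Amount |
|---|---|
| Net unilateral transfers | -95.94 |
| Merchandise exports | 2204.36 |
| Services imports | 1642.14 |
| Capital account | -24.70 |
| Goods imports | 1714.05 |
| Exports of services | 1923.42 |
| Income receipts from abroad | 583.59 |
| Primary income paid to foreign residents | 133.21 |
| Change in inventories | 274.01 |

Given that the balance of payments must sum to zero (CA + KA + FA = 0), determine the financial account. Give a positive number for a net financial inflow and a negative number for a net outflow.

Goods balance = 2204.36 - 1714.05 = 490.31
Services balance = 1923.42 - 1642.14 = 281.28
Trade balance (goods + services) = 490.31 + 281.28 = 771.59
Net primary income = 583.59 - 133.21 = 450.38
Net secondary income = -95.94
Current account = 771.59 + 450.38 + (-95.94) = 1126.03
Financial account = -(1126.03 + (-24.70)) = -1101.33

-1101.33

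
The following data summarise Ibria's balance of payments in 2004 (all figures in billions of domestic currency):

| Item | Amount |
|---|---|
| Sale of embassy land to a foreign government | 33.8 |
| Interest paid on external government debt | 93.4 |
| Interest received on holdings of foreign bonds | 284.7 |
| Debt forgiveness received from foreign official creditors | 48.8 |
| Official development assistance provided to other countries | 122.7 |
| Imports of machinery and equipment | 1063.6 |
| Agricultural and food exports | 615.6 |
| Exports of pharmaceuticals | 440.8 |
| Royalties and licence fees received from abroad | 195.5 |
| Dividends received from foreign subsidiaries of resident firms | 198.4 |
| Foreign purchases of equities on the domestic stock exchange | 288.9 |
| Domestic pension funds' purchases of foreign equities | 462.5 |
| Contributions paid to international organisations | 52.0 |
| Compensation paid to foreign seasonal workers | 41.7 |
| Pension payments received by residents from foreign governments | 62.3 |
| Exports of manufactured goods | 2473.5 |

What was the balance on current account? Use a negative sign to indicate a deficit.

2897.4

Goods: 2473.5 + 440.8 - 1063.6 + 615.6 = 2466.3
Services: 195.5
Primary income: 198.4 - 93.4 - 41.7 + 284.7 = 348.0
Secondary income: 62.3 - 122.7 - 52.0 = -112.4
Current account = 2466.3 + 195.5 + 348.0 + (-112.4) = 2897.4
(Excluded from the current account — capital account: sale of embassy land to a foreign government 33.8, debt forgiveness received from foreign official creditors 48.8; financial account: foreign purchases of equities on the domestic stock exchange 288.9, domestic pension funds' purchases of foreign equities 462.5.)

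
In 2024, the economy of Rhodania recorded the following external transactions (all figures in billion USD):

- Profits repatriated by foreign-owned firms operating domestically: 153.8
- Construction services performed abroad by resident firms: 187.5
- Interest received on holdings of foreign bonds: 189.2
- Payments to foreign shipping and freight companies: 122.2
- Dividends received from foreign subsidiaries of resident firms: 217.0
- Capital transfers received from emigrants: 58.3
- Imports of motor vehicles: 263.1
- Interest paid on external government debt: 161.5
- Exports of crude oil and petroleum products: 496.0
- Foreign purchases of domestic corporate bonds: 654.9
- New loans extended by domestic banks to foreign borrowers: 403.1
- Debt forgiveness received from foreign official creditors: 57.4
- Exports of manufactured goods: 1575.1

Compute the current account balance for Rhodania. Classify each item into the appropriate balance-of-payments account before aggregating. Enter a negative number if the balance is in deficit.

Goods: 1575.1 + 496.0 - 263.1 = 1808.0
Services: -122.2 + 187.5 = 65.3
Primary income: 217.0 - 153.8 + 189.2 - 161.5 = 90.9
Current account = 1808.0 + 65.3 + 90.9 = 1964.2
(Excluded from the current account — capital account: capital transfers received from emigrants 58.3, debt forgiveness received from foreign official creditors 57.4; financial account: foreign purchases of domestic corporate bonds 654.9, new loans extended by domestic banks to foreign borrowers 403.1.)

1964.2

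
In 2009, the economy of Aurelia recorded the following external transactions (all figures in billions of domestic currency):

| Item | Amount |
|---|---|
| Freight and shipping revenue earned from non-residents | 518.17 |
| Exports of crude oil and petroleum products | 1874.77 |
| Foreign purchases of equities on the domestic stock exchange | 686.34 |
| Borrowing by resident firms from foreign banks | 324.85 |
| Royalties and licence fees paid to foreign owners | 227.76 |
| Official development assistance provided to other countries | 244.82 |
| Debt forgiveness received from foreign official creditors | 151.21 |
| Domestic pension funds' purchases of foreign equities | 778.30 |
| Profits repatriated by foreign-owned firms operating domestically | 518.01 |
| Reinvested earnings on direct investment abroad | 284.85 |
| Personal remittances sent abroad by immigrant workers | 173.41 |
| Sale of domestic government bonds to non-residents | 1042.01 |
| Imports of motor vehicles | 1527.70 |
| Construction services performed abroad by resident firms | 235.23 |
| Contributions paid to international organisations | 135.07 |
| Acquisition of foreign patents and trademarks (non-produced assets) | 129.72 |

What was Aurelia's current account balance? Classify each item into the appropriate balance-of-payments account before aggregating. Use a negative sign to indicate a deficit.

Goods: 1874.77 - 1527.70 = 347.07
Services: 518.17 + 235.23 - 227.76 = 525.64
Primary income: 284.85 - 518.01 = -233.16
Secondary income: -244.82 - 173.41 - 135.07 = -553.30
Current account = 347.07 + 525.64 + (-233.16) + (-553.30) = 86.25
(Excluded from the current account — financial account: foreign purchases of equities on the domestic stock exchange 686.34, borrowing by resident firms from foreign banks 324.85, domestic pension funds' purchases of foreign equities 778.30, sale of domestic government bonds to non-residents 1042.01; capital account: debt forgiveness received from foreign official creditors 151.21, acquisition of foreign patents and trademarks (non-produced assets) 129.72.)

86.25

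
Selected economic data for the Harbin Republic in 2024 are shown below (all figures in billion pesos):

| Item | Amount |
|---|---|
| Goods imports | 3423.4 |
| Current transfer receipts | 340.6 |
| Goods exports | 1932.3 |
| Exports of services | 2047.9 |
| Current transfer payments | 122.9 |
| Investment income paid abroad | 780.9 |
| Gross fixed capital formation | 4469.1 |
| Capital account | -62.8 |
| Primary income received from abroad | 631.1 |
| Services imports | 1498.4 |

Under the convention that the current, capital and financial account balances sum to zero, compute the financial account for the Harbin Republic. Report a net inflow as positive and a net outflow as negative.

936.5

Goods balance = 1932.3 - 3423.4 = -1491.1
Services balance = 2047.9 - 1498.4 = 549.5
Trade balance (goods + services) = -1491.1 + 549.5 = -941.6
Net primary income = 631.1 - 780.9 = -149.8
Net secondary income = 340.6 - 122.9 = 217.7
Current account = -941.6 + (-149.8) + 217.7 = -873.7
Financial account = -(-873.7 + (-62.8)) = 936.5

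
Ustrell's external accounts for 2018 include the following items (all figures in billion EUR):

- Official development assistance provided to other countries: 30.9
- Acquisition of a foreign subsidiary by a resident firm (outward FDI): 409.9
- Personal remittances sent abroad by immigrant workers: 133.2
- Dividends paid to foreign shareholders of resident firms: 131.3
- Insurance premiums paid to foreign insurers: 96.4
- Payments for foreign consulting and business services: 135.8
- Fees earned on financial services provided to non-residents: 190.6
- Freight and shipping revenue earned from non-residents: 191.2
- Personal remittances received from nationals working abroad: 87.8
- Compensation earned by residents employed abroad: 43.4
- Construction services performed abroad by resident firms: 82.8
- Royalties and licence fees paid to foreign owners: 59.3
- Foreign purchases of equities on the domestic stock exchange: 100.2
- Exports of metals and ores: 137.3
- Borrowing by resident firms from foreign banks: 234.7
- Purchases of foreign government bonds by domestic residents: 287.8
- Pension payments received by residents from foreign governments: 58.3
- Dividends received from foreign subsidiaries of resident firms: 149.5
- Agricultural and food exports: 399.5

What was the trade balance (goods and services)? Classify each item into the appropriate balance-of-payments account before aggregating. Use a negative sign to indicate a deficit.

Goods: 399.5 + 137.3 = 536.8
Services: -135.8 + 191.2 - 59.3 - 96.4 + 82.8 + 190.6 = 173.1
Trade balance = 536.8 + 173.1 = 709.9
(Excluded from the trade balance — secondary income: official development assistance provided to other countries 30.9, personal remittances sent abroad by immigrant workers 133.2, personal remittances received from nationals working abroad 87.8, pension payments received by residents from foreign governments 58.3; financial account: acquisition of a foreign subsidiary by a resident firm (outward FDI) 409.9, foreign purchases of equities on the domestic stock exchange 100.2, borrowing by resident firms from foreign banks 234.7, purchases of foreign government bonds by domestic residents 287.8; primary income: dividends paid to foreign shareholders of resident firms 131.3, compensation earned by residents employed abroad 43.4, dividends received from foreign subsidiaries of resident firms 149.5.)

709.9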